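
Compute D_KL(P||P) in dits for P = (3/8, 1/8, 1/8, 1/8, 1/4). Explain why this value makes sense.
0.0000 dits

KL divergence satisfies the Gibbs inequality: D_KL(P||Q) ≥ 0 for all distributions P, Q.

D_KL(P||Q) = Σ p(x) log(p(x)/q(x))
Each term is p(x) × log_10(p(x)/p(x)) = p(x) × log_10(1) = 0, so the sum is 0.
D_KL(P||Q) = 0.0000 dits

When P = Q, the KL divergence is exactly 0, as there is no 'divergence' between identical distributions.

This non-negativity is a fundamental property: relative entropy cannot be negative because it measures how different Q is from P.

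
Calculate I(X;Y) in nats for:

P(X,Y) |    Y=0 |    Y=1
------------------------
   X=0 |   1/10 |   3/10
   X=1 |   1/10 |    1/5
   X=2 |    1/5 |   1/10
0.0662 nats

Mutual information: I(X;Y) = H(X) + H(Y) - H(X,Y)

Marginals:
P(X) = (2/5, 3/10, 3/10), H(X) = 1.0889 nats
P(Y) = (2/5, 3/5), H(Y) = 0.6730 nats

Joint entropy: H(X,Y) = 1.6957 nats

I(X;Y) = 1.0889 + 0.6730 - 1.6957 = 0.0662 nats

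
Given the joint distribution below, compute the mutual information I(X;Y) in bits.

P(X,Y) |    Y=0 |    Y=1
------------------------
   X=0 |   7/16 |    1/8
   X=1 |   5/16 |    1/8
0.0038 bits

Mutual information: I(X;Y) = H(X) + H(Y) - H(X,Y)

Marginals:
P(X) = (9/16, 7/16), H(X) = 0.9887 bits
P(Y) = (3/4, 1/4), H(Y) = 0.8113 bits

Joint entropy: H(X,Y) = 1.7962 bits

I(X;Y) = 0.9887 + 0.8113 - 1.7962 = 0.0038 bits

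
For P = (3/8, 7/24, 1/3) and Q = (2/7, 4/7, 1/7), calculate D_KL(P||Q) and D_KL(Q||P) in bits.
D_KL(P||Q) = 0.2716, D_KL(Q||P) = 0.2677

KL divergence is not symmetric: D_KL(P||Q) ≠ D_KL(Q||P) in general.

D_KL(P||Q) = 0.2716 bits
D_KL(Q||P) = 0.2677 bits

No, they are not equal!

This asymmetry is why KL divergence is not a true distance metric.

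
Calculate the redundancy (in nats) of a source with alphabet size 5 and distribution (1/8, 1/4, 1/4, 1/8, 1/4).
0.0499 nats

Redundancy measures how far a source is from maximum entropy:
R = H_max - H(X)

Maximum entropy for 5 symbols: H_max = log_e(5) = 1.6094 nats
Actual entropy: H(X) = 1.5596 nats
Redundancy: R = 1.6094 - 1.5596 = 0.0499 nats

This redundancy represents potential for compression: the source could be compressed by 0.0499 nats per symbol.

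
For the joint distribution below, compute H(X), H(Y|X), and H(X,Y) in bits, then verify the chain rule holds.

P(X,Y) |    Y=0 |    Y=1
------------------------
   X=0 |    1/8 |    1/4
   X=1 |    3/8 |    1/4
H(X,Y) = 1.9056, H(X) = 0.9544, H(Y|X) = 0.9512 (all in bits)

Chain rule: H(X,Y) = H(X) + H(Y|X)

Left side — joint entropy directly:
H(X,Y) = -Σ p(x,y) log p(x,y) = 1.9056 bits

Right side — compute H(Y|X) from the conditional distributions:
P(X) = (3/8, 5/8), so H(X) = 0.9544 bits
H(Y|X) = Σ_x P(X=x) · H(Y|X=x):
  P(Y|X=0) = (1/3, 2/3), H(Y|X=0) = 0.9183, weight P(X=0) = 3/8
  P(Y|X=1) = (3/5, 2/5), H(Y|X=1) = 0.9710, weight P(X=1) = 5/8
H(Y|X) = 0.9512 bits

H(X) + H(Y|X) = 0.9544 + 0.9512 = 1.9056 bits

Both sides equal 1.9056 bits. ✓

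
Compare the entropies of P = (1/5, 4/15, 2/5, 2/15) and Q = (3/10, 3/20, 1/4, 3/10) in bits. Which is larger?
Q

Computing entropies in bits:
H(P) = 1.8892
H(Q) = 1.9527

Distribution Q has higher entropy.

Intuition: The distribution closer to uniform (more spread out) has higher entropy.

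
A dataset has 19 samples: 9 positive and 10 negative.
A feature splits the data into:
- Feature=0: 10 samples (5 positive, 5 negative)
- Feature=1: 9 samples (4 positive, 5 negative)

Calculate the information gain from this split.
0.0022 bits

Information Gain = H(Y) - H(Y|Feature)

Before split:
P(positive) = 9/19 = 0.4737
H(Y) = 0.9980 bits

After split:
Feature=0: H = 1.0000 bits (weight = 10/19)
Feature=1: H = 0.9911 bits (weight = 9/19)
H(Y|Feature) = (10/19)×1.0000 + (9/19)×0.9911 = 0.9958 bits

Information Gain = 0.9980 - 0.9958 = 0.0022 bits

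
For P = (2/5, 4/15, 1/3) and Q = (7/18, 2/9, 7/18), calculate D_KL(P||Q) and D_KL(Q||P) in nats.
D_KL(P||Q) = 0.0085, D_KL(Q||P) = 0.0085

KL divergence is not symmetric: D_KL(P||Q) ≠ D_KL(Q||P) in general.

D_KL(P||Q) = 0.0085 nats
D_KL(Q||P) = 0.0085 nats

In this case they happen to be equal (to 4 decimal places).

This asymmetry is why KL divergence is not a true distance metric.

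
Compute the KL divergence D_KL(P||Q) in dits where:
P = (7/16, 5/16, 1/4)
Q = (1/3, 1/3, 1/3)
0.0117 dits

KL divergence: D_KL(P||Q) = Σ p(x) log(p(x)/q(x))

Computing term by term:
  x=0: 7/16 × log_10[(7/16)/(1/3)] = 7/16 × 0.1181 = 0.0517
  x=1: 5/16 × log_10[(5/16)/(1/3)] = 5/16 × -0.0280 = -0.0088
  x=2: 1/4 × log_10[(1/4)/(1/3)] = 1/4 × -0.1249 = -0.0312

D_KL(P||Q) = 0.0117 dits

Note: KL divergence is always non-negative and equals 0 iff P = Q.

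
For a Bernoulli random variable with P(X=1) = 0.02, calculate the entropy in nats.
0.0980 nats

The binary entropy function is:
H(p) = -p log(p) - (1-p) log(1-p)

H(0.02) = -0.02 × log_e(0.02) - 0.98 × log_e(0.98)
H(0.02) = 0.0980 nats

Note: Binary entropy is maximized at p=0.5 (H=1 bit) and minimized at p=0 or p=1 (H=0).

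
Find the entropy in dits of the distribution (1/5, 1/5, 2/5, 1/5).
0.5786 dits

Shannon entropy is H(X) = -Σ p(x) log p(x).

For P = (1/5, 1/5, 2/5, 1/5):
H = -1/5 × log_10(1/5) -1/5 × log_10(1/5) -2/5 × log_10(2/5) -1/5 × log_10(1/5)
H = 0.5786 dits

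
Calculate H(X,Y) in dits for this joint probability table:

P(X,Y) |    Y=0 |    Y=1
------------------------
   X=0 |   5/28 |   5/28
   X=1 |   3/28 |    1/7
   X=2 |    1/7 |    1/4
0.7631 dits

Joint entropy is H(X,Y) = -Σ_{x,y} p(x,y) log p(x,y).

Summing over all non-zero entries:
H(X,Y) = -[5/28·log_10(5/28) + 5/28·log_10(5/28) + 3/28·log_10(3/28) + 1/7·log_10(1/7) + 1/7·log_10(1/7) + 1/4·log_10(1/4)]
H(X,Y) = 0.7631 dits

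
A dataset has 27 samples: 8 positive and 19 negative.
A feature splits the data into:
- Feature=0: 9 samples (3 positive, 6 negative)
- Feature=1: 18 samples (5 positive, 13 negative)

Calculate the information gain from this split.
0.0023 bits

Information Gain = H(Y) - H(Y|Feature)

Before split:
P(positive) = 8/27 = 0.2963
H(Y) = 0.8767 bits

After split:
Feature=0: H = 0.9183 bits (weight = 9/27)
Feature=1: H = 0.8524 bits (weight = 18/27)
H(Y|Feature) = (9/27)×0.9183 + (18/27)×0.8524 = 0.8744 bits

Information Gain = 0.8767 - 0.8744 = 0.0023 bits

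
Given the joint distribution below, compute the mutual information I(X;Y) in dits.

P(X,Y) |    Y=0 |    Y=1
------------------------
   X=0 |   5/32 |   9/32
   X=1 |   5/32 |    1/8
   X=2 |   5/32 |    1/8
0.0085 dits

Mutual information: I(X;Y) = H(X) + H(Y) - H(X,Y)

Marginals:
P(X) = (7/16, 9/32, 9/32), H(X) = 0.4670 dits
P(Y) = (15/32, 17/32), H(Y) = 0.3002 dits

Joint entropy: H(X,Y) = 0.7586 dits

I(X;Y) = 0.4670 + 0.3002 - 0.7586 = 0.0085 dits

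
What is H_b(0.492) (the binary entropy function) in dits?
0.3010 dits

The binary entropy function is:
H(p) = -p log(p) - (1-p) log(1-p)

H(0.492) = -0.492 × log_10(0.492) - 0.508 × log_10(0.508)
H(0.492) = 0.3010 dits

Note: Binary entropy is maximized at p=0.5 (H=1 bit) and minimized at p=0 or p=1 (H=0).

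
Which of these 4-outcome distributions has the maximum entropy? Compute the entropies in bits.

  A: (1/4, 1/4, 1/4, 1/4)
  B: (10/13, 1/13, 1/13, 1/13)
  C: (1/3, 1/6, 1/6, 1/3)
A

For a discrete distribution over n outcomes, entropy is maximized by the uniform distribution.

Computing entropies:
H(A) = 2.0000 bits
H(B) = 1.1451 bits
H(C) = 1.9183 bits

The uniform distribution (where all probabilities equal 1/4) achieves the maximum entropy of log_2(4) = 2.0000 bits.

Distribution A has the highest entropy.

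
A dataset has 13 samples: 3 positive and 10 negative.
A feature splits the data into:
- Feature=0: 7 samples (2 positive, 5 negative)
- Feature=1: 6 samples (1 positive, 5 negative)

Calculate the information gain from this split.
0.0146 bits

Information Gain = H(Y) - H(Y|Feature)

Before split:
P(positive) = 3/13 = 0.2308
H(Y) = 0.7793 bits

After split:
Feature=0: H = 0.8631 bits (weight = 7/13)
Feature=1: H = 0.6500 bits (weight = 6/13)
H(Y|Feature) = (7/13)×0.8631 + (6/13)×0.6500 = 0.7648 bits

Information Gain = 0.7793 - 0.7648 = 0.0146 bits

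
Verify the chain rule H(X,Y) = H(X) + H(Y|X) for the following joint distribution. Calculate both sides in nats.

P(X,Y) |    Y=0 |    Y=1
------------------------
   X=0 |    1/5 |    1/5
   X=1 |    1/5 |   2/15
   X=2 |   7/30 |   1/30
H(X,Y) = 1.6873, H(X) = 1.0852, H(Y|X) = 0.6021 (all in nats)

Chain rule: H(X,Y) = H(X) + H(Y|X)

Left side — joint entropy directly:
H(X,Y) = -Σ p(x,y) log p(x,y) = 1.6873 nats

Right side — compute H(Y|X) from the conditional distributions:
P(X) = (2/5, 1/3, 4/15), so H(X) = 1.0852 nats
H(Y|X) = Σ_x P(X=x) · H(Y|X=x):
  P(Y|X=0) = (1/2, 1/2), H(Y|X=0) = 0.6931, weight P(X=0) = 2/5
  P(Y|X=1) = (3/5, 2/5), H(Y|X=1) = 0.6730, weight P(X=1) = 1/3
  P(Y|X=2) = (7/8, 1/8), H(Y|X=2) = 0.3768, weight P(X=2) = 4/15
H(Y|X) = 0.6021 nats

H(X) + H(Y|X) = 1.0852 + 0.6021 = 1.6873 nats

Both sides equal 1.6873 nats. ✓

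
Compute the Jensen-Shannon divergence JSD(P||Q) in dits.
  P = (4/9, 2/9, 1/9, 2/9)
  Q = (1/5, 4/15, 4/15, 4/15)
0.0184 dits

Jensen-Shannon divergence is:
JSD(P||Q) = 0.5 × D_KL(P||M) + 0.5 × D_KL(Q||M)
where M = 0.5 × (P + Q) is the mixture distribution.

M = 0.5 × (4/9, 2/9, 1/9, 2/9) + 0.5 × (1/5, 4/15, 4/15, 4/15) = (0.322222, 0.244444, 0.188889, 0.244444)

D_KL(P||M) = 0.0181 dits
D_KL(Q||M) = 0.0187 dits

JSD(P||Q) = 0.5 × 0.0181 + 0.5 × 0.0187 = 0.0184 dits

Unlike KL divergence, JSD is symmetric and bounded: 0 ≤ JSD ≤ log(2).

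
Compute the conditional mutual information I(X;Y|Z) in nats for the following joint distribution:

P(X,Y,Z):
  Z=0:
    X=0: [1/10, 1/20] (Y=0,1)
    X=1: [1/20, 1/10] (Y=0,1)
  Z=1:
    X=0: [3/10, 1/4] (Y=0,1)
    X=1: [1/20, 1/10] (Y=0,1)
0.0278 nats

Conditional mutual information: I(X;Y|Z) = H(X|Z) + H(Y|Z) - H(X,Y|Z)

H(Z) = 0.6109
H(X,Z) = 1.1825 → H(X|Z) = 0.5717
H(Y,Z) = 1.3040 → H(Y|Z) = 0.6931
H(X,Y,Z) = 1.8479 → H(X,Y|Z) = 1.2370

I(X;Y|Z) = 0.5717 + 0.6931 - 1.2370 = 0.0278 nats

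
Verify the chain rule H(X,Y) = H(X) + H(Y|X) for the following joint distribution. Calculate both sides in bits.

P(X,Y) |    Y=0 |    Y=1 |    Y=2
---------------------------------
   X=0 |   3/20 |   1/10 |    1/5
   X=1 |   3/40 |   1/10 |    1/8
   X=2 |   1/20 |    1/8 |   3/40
H(X,Y) = 3.0660, H(X) = 1.5395, H(Y|X) = 1.5265 (all in bits)

Chain rule: H(X,Y) = H(X) + H(Y|X)

Left side — joint entropy directly:
H(X,Y) = -Σ p(x,y) log p(x,y) = 3.0660 bits

Right side — compute H(Y|X) from the conditional distributions:
P(X) = (9/20, 3/10, 1/4), so H(X) = 1.5395 bits
H(Y|X) = Σ_x P(X=x) · H(Y|X=x):
  P(Y|X=0) = (1/3, 2/9, 4/9), H(Y|X=0) = 1.5305, weight P(X=0) = 9/20
  P(Y|X=1) = (1/4, 1/3, 5/12), H(Y|X=1) = 1.5546, weight P(X=1) = 3/10
  P(Y|X=2) = (1/5, 1/2, 3/10), H(Y|X=2) = 1.4855, weight P(X=2) = 1/4
H(Y|X) = 1.5265 bits

H(X) + H(Y|X) = 1.5395 + 1.5265 = 3.0660 bits

Both sides equal 3.0660 bits. ✓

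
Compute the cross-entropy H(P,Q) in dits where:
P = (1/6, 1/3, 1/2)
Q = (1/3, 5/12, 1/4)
0.5073 dits

Cross-entropy: H(P,Q) = -Σ p(x) log q(x)

Alternatively: H(P,Q) = H(P) + D_KL(P||Q)
H(P) = 0.4392 dits
D_KL(P||Q) = 0.0680 dits

H(P,Q) = 0.4392 + 0.0680 = 0.5073 dits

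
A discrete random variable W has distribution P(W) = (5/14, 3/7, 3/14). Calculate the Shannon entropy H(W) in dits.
0.4608 dits

Shannon entropy is H(X) = -Σ p(x) log p(x).

For P = (5/14, 3/7, 3/14):
H = -5/14 × log_10(5/14) -3/7 × log_10(3/7) -3/14 × log_10(3/14)
H = 0.4608 dits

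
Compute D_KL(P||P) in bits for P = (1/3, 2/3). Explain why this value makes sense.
0.0000 bits

KL divergence satisfies the Gibbs inequality: D_KL(P||Q) ≥ 0 for all distributions P, Q.

D_KL(P||Q) = Σ p(x) log(p(x)/q(x))
Each term is p(x) × log_2(p(x)/p(x)) = p(x) × log_2(1) = 0, so the sum is 0.
D_KL(P||Q) = 0.0000 bits

When P = Q, the KL divergence is exactly 0, as there is no 'divergence' between identical distributions.

This non-negativity is a fundamental property: relative entropy cannot be negative because it measures how different Q is from P.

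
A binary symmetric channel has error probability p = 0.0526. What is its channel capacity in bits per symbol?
0.7027 bits

For a binary symmetric channel (BSC) with error probability p:
Capacity C = 1 - H(p) bits per symbol

where H(p) = -p log₂(p) - (1-p) log₂(1-p) is the binary entropy function.

H(0.0526) = 0.2973 bits
C = 1 - 0.2973 = 0.7027 bits per symbol

This means we can reliably transmit up to 0.7027 bits of information per channel use.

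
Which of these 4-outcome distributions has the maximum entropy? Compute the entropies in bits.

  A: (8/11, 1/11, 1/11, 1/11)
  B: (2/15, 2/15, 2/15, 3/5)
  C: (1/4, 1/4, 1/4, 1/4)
C

For a discrete distribution over n outcomes, entropy is maximized by the uniform distribution.

Computing entropies:
H(A) = 1.2776 bits
H(B) = 1.6049 bits
H(C) = 2.0000 bits

The uniform distribution (where all probabilities equal 1/4) achieves the maximum entropy of log_2(4) = 2.0000 bits.

Distribution C has the highest entropy.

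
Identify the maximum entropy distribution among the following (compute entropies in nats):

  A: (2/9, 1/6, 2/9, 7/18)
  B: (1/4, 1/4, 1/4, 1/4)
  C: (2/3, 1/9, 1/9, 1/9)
B

For a discrete distribution over n outcomes, entropy is maximized by the uniform distribution.

Computing entropies:
H(A) = 1.3344 nats
H(B) = 1.3863 nats
H(C) = 1.0027 nats

The uniform distribution (where all probabilities equal 1/4) achieves the maximum entropy of log_e(4) = 1.3863 nats.

Distribution B has the highest entropy.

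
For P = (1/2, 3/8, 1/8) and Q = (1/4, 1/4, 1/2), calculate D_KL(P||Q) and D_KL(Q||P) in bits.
D_KL(P||Q) = 0.4694, D_KL(Q||P) = 0.6038

KL divergence is not symmetric: D_KL(P||Q) ≠ D_KL(Q||P) in general.

D_KL(P||Q) = 0.4694 bits
D_KL(Q||P) = 0.6038 bits

No, they are not equal!

This asymmetry is why KL divergence is not a true distance metric.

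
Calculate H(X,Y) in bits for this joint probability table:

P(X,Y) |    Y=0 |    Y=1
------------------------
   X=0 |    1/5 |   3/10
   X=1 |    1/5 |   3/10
1.9710 bits

Joint entropy is H(X,Y) = -Σ_{x,y} p(x,y) log p(x,y).

Summing over all non-zero entries:
H(X,Y) = -[1/5·log_2(1/5) + 3/10·log_2(3/10) + 1/5·log_2(1/5) + 3/10·log_2(3/10)]
H(X,Y) = 1.9710 bits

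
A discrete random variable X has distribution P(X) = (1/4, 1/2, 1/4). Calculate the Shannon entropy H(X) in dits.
0.4515 dits

Shannon entropy is H(X) = -Σ p(x) log p(x).

For P = (1/4, 1/2, 1/4):
H = -1/4 × log_10(1/4) -1/2 × log_10(1/2) -1/4 × log_10(1/4)
H = 0.4515 dits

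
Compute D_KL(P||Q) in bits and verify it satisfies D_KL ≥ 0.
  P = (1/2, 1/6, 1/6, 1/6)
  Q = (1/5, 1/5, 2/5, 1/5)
0.3628 bits

KL divergence satisfies the Gibbs inequality: D_KL(P||Q) ≥ 0 for all distributions P, Q.

D_KL(P||Q) = Σ p(x) log(p(x)/q(x))
Term by term:
  x=0: 1/2 × log_2[(1/2)/(1/5)] = 0.6610
  x=1: 1/6 × log_2[(1/6)/(1/5)] = -0.0438
  x=2: 1/6 × log_2[(1/6)/(2/5)] = -0.2105
  x=3: 1/6 × log_2[(1/6)/(1/5)] = -0.0438
D_KL(P||Q) = 0.3628 bits

D_KL(P||Q) = 0.3628 ≥ 0 ✓

This non-negativity is a fundamental property: relative entropy cannot be negative because it measures how different Q is from P.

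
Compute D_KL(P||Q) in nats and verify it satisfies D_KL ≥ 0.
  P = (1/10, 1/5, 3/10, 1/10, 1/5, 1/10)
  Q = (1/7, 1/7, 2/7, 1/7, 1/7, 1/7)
0.0422 nats

KL divergence satisfies the Gibbs inequality: D_KL(P||Q) ≥ 0 for all distributions P, Q.

D_KL(P||Q) = Σ p(x) log(p(x)/q(x))
Term by term:
  x=0: 1/10 × log_e[(1/10)/(1/7)] = -0.0357
  x=1: 1/5 × log_e[(1/5)/(1/7)] = 0.0673
  x=2: 3/10 × log_e[(3/10)/(2/7)] = 0.0146
  x=3: 1/10 × log_e[(1/10)/(1/7)] = -0.0357
  x=4: 1/5 × log_e[(1/5)/(1/7)] = 0.0673
  x=5: 1/10 × log_e[(1/10)/(1/7)] = -0.0357
D_KL(P||Q) = 0.0422 nats

D_KL(P||Q) = 0.0422 ≥ 0 ✓

This non-negativity is a fundamental property: relative entropy cannot be negative because it measures how different Q is from P.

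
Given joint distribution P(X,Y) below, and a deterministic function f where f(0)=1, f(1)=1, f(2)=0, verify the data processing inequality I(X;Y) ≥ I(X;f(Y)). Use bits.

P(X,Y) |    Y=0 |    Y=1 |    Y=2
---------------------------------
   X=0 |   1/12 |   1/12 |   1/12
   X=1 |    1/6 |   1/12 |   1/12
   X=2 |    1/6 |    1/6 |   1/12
I(X;Y) = 0.0242, I(X;f(Y)) = 0.0105, inequality holds: 0.0242 ≥ 0.0105

Data Processing Inequality: For any Markov chain X → Y → Z, we have I(X;Y) ≥ I(X;Z).

Here Z = f(Y) is a deterministic function of Y, forming X → Y → Z.

Original I(X;Y) = 0.0242 bits

After applying f:
P(X,Z) where Z=f(Y):
- P(X,Z=0) = P(X,Y=2)
- P(X,Z=1) = P(X,Y=0) + P(X,Y=1)

I(X;Z) = I(X;f(Y)) = 0.0105 bits

Verification: 0.0242 ≥ 0.0105 ✓

Information cannot be created by processing; the function f can only lose information about X.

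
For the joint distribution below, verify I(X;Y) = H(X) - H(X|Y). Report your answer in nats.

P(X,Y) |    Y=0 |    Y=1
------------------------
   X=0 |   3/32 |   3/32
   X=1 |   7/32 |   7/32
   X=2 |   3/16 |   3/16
I(X;Y) = 0.0000 nats

Mutual information has multiple equivalent forms:
- I(X;Y) = H(X) - H(X|Y)
- I(X;Y) = H(Y) - H(Y|X)
- I(X;Y) = H(X) + H(Y) - H(X,Y)

Computing all quantities:
H(X) = 1.0434, H(Y) = 0.6931, H(X,Y) = 1.7365
H(X|Y) = 1.0434, H(Y|X) = 0.6931

Verification:
H(X) - H(X|Y) = 1.0434 - 1.0434 = 0.0000
H(Y) - H(Y|X) = 0.6931 - 0.6931 = 0.0000
H(X) + H(Y) - H(X,Y) = 1.0434 + 0.6931 - 1.7365 = 0.0000

All forms give I(X;Y) = 0.0000 nats. ✓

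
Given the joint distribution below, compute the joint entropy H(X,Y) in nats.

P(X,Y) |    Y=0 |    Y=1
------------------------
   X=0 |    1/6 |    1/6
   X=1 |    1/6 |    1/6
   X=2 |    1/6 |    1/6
1.7918 nats

Joint entropy is H(X,Y) = -Σ_{x,y} p(x,y) log p(x,y).

Summing over all non-zero entries:
H(X,Y) = -[1/6·log_e(1/6) + 1/6·log_e(1/6) + 1/6·log_e(1/6) + 1/6·log_e(1/6) + 1/6·log_e(1/6) + 1/6·log_e(1/6)]
H(X,Y) = 1.7918 nats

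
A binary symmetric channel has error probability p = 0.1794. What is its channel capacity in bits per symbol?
0.3212 bits

For a binary symmetric channel (BSC) with error probability p:
Capacity C = 1 - H(p) bits per symbol

where H(p) = -p log₂(p) - (1-p) log₂(1-p) is the binary entropy function.

H(0.1794) = 0.6788 bits
C = 1 - 0.6788 = 0.3212 bits per symbol

This means we can reliably transmit up to 0.3212 bits of information per channel use.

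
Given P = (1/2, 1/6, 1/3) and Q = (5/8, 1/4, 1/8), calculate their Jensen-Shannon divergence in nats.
0.0322 nats

Jensen-Shannon divergence is:
JSD(P||Q) = 0.5 × D_KL(P||M) + 0.5 × D_KL(Q||M)
where M = 0.5 × (P + Q) is the mixture distribution.

M = 0.5 × (1/2, 1/6, 1/3) + 0.5 × (5/8, 1/4, 1/8) = (9/16, 5/24, 0.229167)

D_KL(P||M) = 0.0288 nats
D_KL(Q||M) = 0.0357 nats

JSD(P||Q) = 0.5 × 0.0288 + 0.5 × 0.0357 = 0.0322 nats

Unlike KL divergence, JSD is symmetric and bounded: 0 ≤ JSD ≤ log(2).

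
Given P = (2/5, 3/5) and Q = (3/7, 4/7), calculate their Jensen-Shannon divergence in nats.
0.0004 nats

Jensen-Shannon divergence is:
JSD(P||Q) = 0.5 × D_KL(P||M) + 0.5 × D_KL(Q||M)
where M = 0.5 × (P + Q) is the mixture distribution.

M = 0.5 × (2/5, 3/5) + 0.5 × (3/7, 4/7) = (0.414286, 0.585714)

D_KL(P||M) = 0.0004 nats
D_KL(Q||M) = 0.0004 nats

JSD(P||Q) = 0.5 × 0.0004 + 0.5 × 0.0004 = 0.0004 nats

Unlike KL divergence, JSD is symmetric and bounded: 0 ≤ JSD ≤ log(2).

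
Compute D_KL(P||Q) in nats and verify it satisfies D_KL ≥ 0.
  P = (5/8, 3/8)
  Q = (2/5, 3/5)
0.1027 nats

KL divergence satisfies the Gibbs inequality: D_KL(P||Q) ≥ 0 for all distributions P, Q.

D_KL(P||Q) = Σ p(x) log(p(x)/q(x))
Term by term:
  x=0: 5/8 × log_e[(5/8)/(2/5)] = 0.2789
  x=1: 3/8 × log_e[(3/8)/(3/5)] = -0.1763
D_KL(P||Q) = 0.1027 nats

D_KL(P||Q) = 0.1027 ≥ 0 ✓

This non-negativity is a fundamental property: relative entropy cannot be negative because it measures how different Q is from P.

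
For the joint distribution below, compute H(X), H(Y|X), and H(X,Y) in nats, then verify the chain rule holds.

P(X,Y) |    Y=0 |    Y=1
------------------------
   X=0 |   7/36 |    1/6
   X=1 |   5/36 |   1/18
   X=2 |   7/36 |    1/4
H(X,Y) = 1.7168, H(X) = 1.0467, H(Y|X) = 0.6701 (all in nats)

Chain rule: H(X,Y) = H(X) + H(Y|X)

Left side — joint entropy directly:
H(X,Y) = -Σ p(x,y) log p(x,y) = 1.7168 nats

Right side — compute H(Y|X) from the conditional distributions:
P(X) = (13/36, 7/36, 4/9), so H(X) = 1.0467 nats
H(Y|X) = Σ_x P(X=x) · H(Y|X=x):
  P(Y|X=0) = (7/13, 6/13), H(Y|X=0) = 0.6902, weight P(X=0) = 13/36
  P(Y|X=1) = (5/7, 2/7), H(Y|X=1) = 0.5983, weight P(X=1) = 7/36
  P(Y|X=2) = (7/16, 9/16), H(Y|X=2) = 0.6853, weight P(X=2) = 4/9
H(Y|X) = 0.6701 nats

H(X) + H(Y|X) = 1.0467 + 0.6701 = 1.7168 nats

Both sides equal 1.7168 nats. ✓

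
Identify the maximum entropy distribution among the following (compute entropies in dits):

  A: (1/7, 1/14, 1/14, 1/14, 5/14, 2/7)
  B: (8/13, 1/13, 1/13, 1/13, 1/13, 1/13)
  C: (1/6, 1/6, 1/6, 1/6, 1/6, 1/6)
C

For a discrete distribution over n outcomes, entropy is maximized by the uniform distribution.

Computing entropies:
H(A) = 0.6815 dits
H(B) = 0.5582 dits
H(C) = 0.7782 dits

The uniform distribution (where all probabilities equal 1/6) achieves the maximum entropy of log_10(6) = 0.7782 dits.

Distribution C has the highest entropy.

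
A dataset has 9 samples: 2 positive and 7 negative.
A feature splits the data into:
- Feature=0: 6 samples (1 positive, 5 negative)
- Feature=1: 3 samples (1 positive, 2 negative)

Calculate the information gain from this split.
0.0248 bits

Information Gain = H(Y) - H(Y|Feature)

Before split:
P(positive) = 2/9 = 0.2222
H(Y) = 0.7642 bits

After split:
Feature=0: H = 0.6500 bits (weight = 6/9)
Feature=1: H = 0.9183 bits (weight = 3/9)
H(Y|Feature) = (6/9)×0.6500 + (3/9)×0.9183 = 0.7394 bits

Information Gain = 0.7642 - 0.7394 = 0.0248 bits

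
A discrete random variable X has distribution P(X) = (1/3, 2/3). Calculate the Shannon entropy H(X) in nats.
0.6365 nats

Shannon entropy is H(X) = -Σ p(x) log p(x).

For P = (1/3, 2/3):
H = -1/3 × log_e(1/3) -2/3 × log_e(2/3)
H = 0.6365 nats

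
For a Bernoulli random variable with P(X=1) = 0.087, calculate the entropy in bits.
0.4264 bits

The binary entropy function is:
H(p) = -p log(p) - (1-p) log(1-p)

H(0.087) = -0.087 × log_2(0.087) - 0.913 × log_2(0.913)
H(0.087) = 0.4264 bits

Note: Binary entropy is maximized at p=0.5 (H=1 bit) and minimized at p=0 or p=1 (H=0).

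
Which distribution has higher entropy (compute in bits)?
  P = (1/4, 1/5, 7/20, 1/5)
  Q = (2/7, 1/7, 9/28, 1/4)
P

Computing entropies in bits:
H(P) = 1.9589
H(Q) = 1.9438

Distribution P has higher entropy.

Intuition: The distribution closer to uniform (more spread out) has higher entropy.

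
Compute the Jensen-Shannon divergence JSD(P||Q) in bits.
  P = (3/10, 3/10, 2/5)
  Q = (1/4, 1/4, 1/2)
0.0073 bits

Jensen-Shannon divergence is:
JSD(P||Q) = 0.5 × D_KL(P||M) + 0.5 × D_KL(Q||M)
where M = 0.5 × (P + Q) is the mixture distribution.

M = 0.5 × (3/10, 3/10, 2/5) + 0.5 × (1/4, 1/4, 1/2) = (11/40, 11/40, 9/20)

D_KL(P||M) = 0.0073 bits
D_KL(Q||M) = 0.0072 bits

JSD(P||Q) = 0.5 × 0.0073 + 0.5 × 0.0072 = 0.0073 bits

Unlike KL divergence, JSD is symmetric and bounded: 0 ≤ JSD ≤ log(2).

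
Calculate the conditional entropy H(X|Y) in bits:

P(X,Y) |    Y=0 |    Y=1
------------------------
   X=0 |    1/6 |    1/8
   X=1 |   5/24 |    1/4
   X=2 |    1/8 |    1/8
1.5273 bits

Using the chain rule: H(X|Y) = H(X,Y) - H(Y)

First, compute H(X,Y) = 2.5273 bits

Marginal P(Y) = (1/2, 1/2)
H(Y) = 1.0000 bits

H(X|Y) = H(X,Y) - H(Y) = 2.5273 - 1.0000 = 1.5273 bits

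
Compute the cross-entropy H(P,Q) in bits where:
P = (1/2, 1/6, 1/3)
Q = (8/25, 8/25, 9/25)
1.5872 bits

Cross-entropy: H(P,Q) = -Σ p(x) log q(x)

Alternatively: H(P,Q) = H(P) + D_KL(P||Q)
H(P) = 1.4591 bits
D_KL(P||Q) = 0.1281 bits

H(P,Q) = 1.4591 + 0.1281 = 1.5872 bits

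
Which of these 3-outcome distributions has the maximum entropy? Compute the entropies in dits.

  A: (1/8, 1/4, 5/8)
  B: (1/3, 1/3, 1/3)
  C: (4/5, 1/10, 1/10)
B

For a discrete distribution over n outcomes, entropy is maximized by the uniform distribution.

Computing entropies:
H(A) = 0.3910 dits
H(B) = 0.4771 dits
H(C) = 0.2775 dits

The uniform distribution (where all probabilities equal 1/3) achieves the maximum entropy of log_10(3) = 0.4771 dits.

Distribution B has the highest entropy.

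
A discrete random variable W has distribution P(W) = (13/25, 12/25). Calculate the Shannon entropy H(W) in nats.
0.6923 nats

Shannon entropy is H(X) = -Σ p(x) log p(x).

For P = (13/25, 12/25):
H = -13/25 × log_e(13/25) -12/25 × log_e(12/25)
H = 0.6923 nats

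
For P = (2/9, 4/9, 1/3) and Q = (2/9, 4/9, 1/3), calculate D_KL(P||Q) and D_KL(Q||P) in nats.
D_KL(P||Q) = 0.0000, D_KL(Q||P) = 0.0000

KL divergence is not symmetric: D_KL(P||Q) ≠ D_KL(Q||P) in general.

D_KL(P||Q) = 0.0000 nats
D_KL(Q||P) = 0.0000 nats

In this case they happen to be equal (to 4 decimal places).

This asymmetry is why KL divergence is not a true distance metric.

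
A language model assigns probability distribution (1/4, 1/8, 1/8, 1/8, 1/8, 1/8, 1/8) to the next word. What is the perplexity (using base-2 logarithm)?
6.7272

Perplexity is 2^H (or exp(H) for natural log).

First, H = -Σ p log p = 2.7500 bits
Perplexity = 2^2.7500 = 6.7272

Interpretation: The model's uncertainty is equivalent to choosing uniformly among 6.7 options.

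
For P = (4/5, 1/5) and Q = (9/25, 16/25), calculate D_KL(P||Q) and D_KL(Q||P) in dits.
D_KL(P||Q) = 0.1764, D_KL(Q||P) = 0.1985

KL divergence is not symmetric: D_KL(P||Q) ≠ D_KL(Q||P) in general.

D_KL(P||Q) = 0.1764 dits
D_KL(Q||P) = 0.1985 dits

No, they are not equal!

This asymmetry is why KL divergence is not a true distance metric.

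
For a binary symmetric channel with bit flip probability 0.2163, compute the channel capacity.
0.2466 bits

For a binary symmetric channel (BSC) with error probability p:
Capacity C = 1 - H(p) bits per symbol

where H(p) = -p log₂(p) - (1-p) log₂(1-p) is the binary entropy function.

H(0.2163) = 0.7534 bits
C = 1 - 0.7534 = 0.2466 bits per symbol

This means we can reliably transmit up to 0.2466 bits of information per channel use.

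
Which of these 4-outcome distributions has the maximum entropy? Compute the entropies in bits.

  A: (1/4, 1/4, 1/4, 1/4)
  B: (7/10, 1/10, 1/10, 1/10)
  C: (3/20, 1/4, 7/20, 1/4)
A

For a discrete distribution over n outcomes, entropy is maximized by the uniform distribution.

Computing entropies:
H(A) = 2.0000 bits
H(B) = 1.3568 bits
H(C) = 1.9406 bits

The uniform distribution (where all probabilities equal 1/4) achieves the maximum entropy of log_2(4) = 2.0000 bits.

Distribution A has the highest entropy.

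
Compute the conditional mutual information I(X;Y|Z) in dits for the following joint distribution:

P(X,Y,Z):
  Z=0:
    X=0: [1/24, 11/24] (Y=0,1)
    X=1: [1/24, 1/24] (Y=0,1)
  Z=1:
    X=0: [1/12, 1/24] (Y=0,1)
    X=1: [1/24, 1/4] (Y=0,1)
0.0406 dits

Conditional mutual information: I(X;Y|Z) = H(X|Z) + H(Y|Z) - H(X,Y|Z)

H(Z) = 0.2950
H(X,Z) = 0.5094 → H(X|Z) = 0.2144
H(Y,Z) = 0.5094 → H(Y|Z) = 0.2144
H(X,Y,Z) = 0.6833 → H(X,Y|Z) = 0.3883

I(X;Y|Z) = 0.2144 + 0.2144 - 0.3883 = 0.0406 dits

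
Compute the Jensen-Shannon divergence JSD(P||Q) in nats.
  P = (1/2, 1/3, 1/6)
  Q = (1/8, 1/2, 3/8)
0.0892 nats

Jensen-Shannon divergence is:
JSD(P||Q) = 0.5 × D_KL(P||M) + 0.5 × D_KL(Q||M)
where M = 0.5 × (P + Q) is the mixture distribution.

M = 0.5 × (1/2, 1/3, 1/6) + 0.5 × (1/8, 1/2, 3/8) = (5/16, 5/12, 0.270833)

D_KL(P||M) = 0.0797 nats
D_KL(Q||M) = 0.0987 nats

JSD(P||Q) = 0.5 × 0.0797 + 0.5 × 0.0987 = 0.0892 nats

Unlike KL divergence, JSD is symmetric and bounded: 0 ≤ JSD ≤ log(2).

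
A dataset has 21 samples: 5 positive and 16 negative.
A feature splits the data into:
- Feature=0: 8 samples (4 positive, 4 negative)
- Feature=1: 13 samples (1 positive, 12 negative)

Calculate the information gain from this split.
0.1687 bits

Information Gain = H(Y) - H(Y|Feature)

Before split:
P(positive) = 5/21 = 0.2381
H(Y) = 0.7919 bits

After split:
Feature=0: H = 1.0000 bits (weight = 8/21)
Feature=1: H = 0.3912 bits (weight = 13/21)
H(Y|Feature) = (8/21)×1.0000 + (13/21)×0.3912 = 0.6232 bits

Information Gain = 0.7919 - 0.6232 = 0.1687 bits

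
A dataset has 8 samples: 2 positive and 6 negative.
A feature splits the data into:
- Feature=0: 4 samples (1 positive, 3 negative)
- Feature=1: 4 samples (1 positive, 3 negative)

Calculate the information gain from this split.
0.0000 bits

Information Gain = H(Y) - H(Y|Feature)

Before split:
P(positive) = 2/8 = 0.2500
H(Y) = 0.8113 bits

After split:
Feature=0: H = 0.8113 bits (weight = 4/8)
Feature=1: H = 0.8113 bits (weight = 4/8)
H(Y|Feature) = (4/8)×0.8113 + (4/8)×0.8113 = 0.8113 bits

Information Gain = 0.8113 - 0.8113 = 0.0000 bits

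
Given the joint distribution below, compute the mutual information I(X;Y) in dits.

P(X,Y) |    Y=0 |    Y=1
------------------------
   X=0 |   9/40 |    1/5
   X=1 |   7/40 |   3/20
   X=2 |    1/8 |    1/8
0.0002 dits

Mutual information: I(X;Y) = H(X) + H(Y) - H(X,Y)

Marginals:
P(X) = (17/40, 13/40, 1/4), H(X) = 0.4671 dits
P(Y) = (21/40, 19/40), H(Y) = 0.3005 dits

Joint entropy: H(X,Y) = 0.7674 dits

I(X;Y) = 0.4671 + 0.3005 - 0.7674 = 0.0002 dits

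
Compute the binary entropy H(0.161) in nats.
0.4413 nats

The binary entropy function is:
H(p) = -p log(p) - (1-p) log(1-p)

H(0.161) = -0.161 × log_e(0.161) - 0.839 × log_e(0.839)
H(0.161) = 0.4413 nats

Note: Binary entropy is maximized at p=0.5 (H=1 bit) and minimized at p=0 or p=1 (H=0).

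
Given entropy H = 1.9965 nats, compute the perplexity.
7.3632

Perplexity is e^H (or exp(H) for natural log).

H = 1.9965 nats
Perplexity = e^1.9965 = 7.3632

Interpretation: The model's uncertainty is equivalent to choosing uniformly among 7.4 options.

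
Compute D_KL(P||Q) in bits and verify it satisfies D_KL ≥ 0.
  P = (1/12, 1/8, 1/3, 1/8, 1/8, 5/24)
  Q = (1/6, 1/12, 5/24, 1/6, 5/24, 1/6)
0.1389 bits

KL divergence satisfies the Gibbs inequality: D_KL(P||Q) ≥ 0 for all distributions P, Q.

D_KL(P||Q) = Σ p(x) log(p(x)/q(x))
Term by term:
  x=0: 1/12 × log_2[(1/12)/(1/6)] = -0.0833
  x=1: 1/8 × log_2[(1/8)/(1/12)] = 0.0731
  x=2: 1/3 × log_2[(1/3)/(5/24)] = 0.2260
  x=3: 1/8 × log_2[(1/8)/(1/6)] = -0.0519
  x=4: 1/8 × log_2[(1/8)/(5/24)] = -0.0921
  x=5: 5/24 × log_2[(5/24)/(1/6)] = 0.0671
D_KL(P||Q) = 0.1389 bits

D_KL(P||Q) = 0.1389 ≥ 0 ✓

This non-negativity is a fundamental property: relative entropy cannot be negative because it measures how different Q is from P.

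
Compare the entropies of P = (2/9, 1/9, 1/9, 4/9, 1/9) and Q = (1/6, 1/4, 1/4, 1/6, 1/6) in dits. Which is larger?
Q

Computing entropies in dits:
H(P) = 0.6198
H(Q) = 0.6901

Distribution Q has higher entropy.

Intuition: The distribution closer to uniform (more spread out) has higher entropy.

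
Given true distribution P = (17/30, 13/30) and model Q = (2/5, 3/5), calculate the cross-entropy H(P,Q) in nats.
0.7406 nats

Cross-entropy: H(P,Q) = -Σ p(x) log q(x)

Alternatively: H(P,Q) = H(P) + D_KL(P||Q)
H(P) = 0.6842 nats
D_KL(P||Q) = 0.0564 nats

H(P,Q) = 0.6842 + 0.0564 = 0.7406 nats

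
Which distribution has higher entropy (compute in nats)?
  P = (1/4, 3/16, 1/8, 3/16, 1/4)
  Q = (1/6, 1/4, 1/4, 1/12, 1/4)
P

Computing entropies in nats:
H(P) = 1.5808
H(Q) = 1.5454

Distribution P has higher entropy.

Intuition: The distribution closer to uniform (more spread out) has higher entropy.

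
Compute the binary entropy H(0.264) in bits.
0.8327 bits

The binary entropy function is:
H(p) = -p log(p) - (1-p) log(1-p)

H(0.264) = -0.264 × log_2(0.264) - 0.736 × log_2(0.736)
H(0.264) = 0.8327 bits

Note: Binary entropy is maximized at p=0.5 (H=1 bit) and minimized at p=0 or p=1 (H=0).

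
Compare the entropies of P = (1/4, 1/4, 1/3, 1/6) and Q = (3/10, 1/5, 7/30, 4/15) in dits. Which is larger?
Q

Computing entropies in dits:
H(P) = 0.5898
H(Q) = 0.5972

Distribution Q has higher entropy.

Intuition: The distribution closer to uniform (more spread out) has higher entropy.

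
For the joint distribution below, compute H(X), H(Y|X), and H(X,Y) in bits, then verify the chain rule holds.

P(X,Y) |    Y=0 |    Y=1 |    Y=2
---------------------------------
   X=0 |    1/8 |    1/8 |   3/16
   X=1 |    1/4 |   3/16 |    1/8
H(X,Y) = 2.5306, H(X) = 0.9887, H(Y|X) = 1.5419 (all in bits)

Chain rule: H(X,Y) = H(X) + H(Y|X)

Left side — joint entropy directly:
H(X,Y) = -Σ p(x,y) log p(x,y) = 2.5306 bits

Right side — compute H(Y|X) from the conditional distributions:
P(X) = (7/16, 9/16), so H(X) = 0.9887 bits
H(Y|X) = Σ_x P(X=x) · H(Y|X=x):
  P(Y|X=0) = (2/7, 2/7, 3/7), H(Y|X=0) = 1.5567, weight P(X=0) = 7/16
  P(Y|X=1) = (4/9, 1/3, 2/9), H(Y|X=1) = 1.5305, weight P(X=1) = 9/16
H(Y|X) = 1.5419 bits

H(X) + H(Y|X) = 0.9887 + 1.5419 = 2.5306 bits

Both sides equal 2.5306 bits. ✓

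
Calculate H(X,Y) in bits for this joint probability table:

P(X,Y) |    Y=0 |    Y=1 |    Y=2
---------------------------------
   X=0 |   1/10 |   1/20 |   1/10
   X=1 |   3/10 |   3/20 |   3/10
2.3332 bits

Joint entropy is H(X,Y) = -Σ_{x,y} p(x,y) log p(x,y).

Summing over all non-zero entries:
H(X,Y) = -[1/10·log_2(1/10) + 1/20·log_2(1/20) + 1/10·log_2(1/10) + 3/10·log_2(3/10) + 3/20·log_2(3/20) + 3/10·log_2(3/10)]
H(X,Y) = 2.3332 bits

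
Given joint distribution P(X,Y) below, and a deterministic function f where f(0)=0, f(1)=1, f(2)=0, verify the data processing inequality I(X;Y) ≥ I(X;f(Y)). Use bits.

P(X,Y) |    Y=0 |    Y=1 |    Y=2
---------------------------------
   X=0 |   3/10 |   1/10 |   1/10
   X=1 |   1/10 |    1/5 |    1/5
I(X;Y) = 0.1245, I(X;f(Y)) = 0.0349, inequality holds: 0.1245 ≥ 0.0349

Data Processing Inequality: For any Markov chain X → Y → Z, we have I(X;Y) ≥ I(X;Z).

Here Z = f(Y) is a deterministic function of Y, forming X → Y → Z.

Original I(X;Y) = 0.1245 bits

After applying f:
P(X,Z) where Z=f(Y):
- P(X,Z=0) = P(X,Y=0) + P(X,Y=2)
- P(X,Z=1) = P(X,Y=1)

I(X;Z) = I(X;f(Y)) = 0.0349 bits

Verification: 0.1245 ≥ 0.0349 ✓

Information cannot be created by processing; the function f can only lose information about X.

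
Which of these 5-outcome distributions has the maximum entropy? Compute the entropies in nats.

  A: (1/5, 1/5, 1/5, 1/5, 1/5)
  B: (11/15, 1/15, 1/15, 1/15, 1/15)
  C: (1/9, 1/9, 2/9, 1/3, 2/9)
A

For a discrete distribution over n outcomes, entropy is maximized by the uniform distribution.

Computing entropies:
H(A) = 1.6094 nats
H(B) = 0.9496 nats
H(C) = 1.5230 nats

The uniform distribution (where all probabilities equal 1/5) achieves the maximum entropy of log_e(5) = 1.6094 nats.

Distribution A has the highest entropy.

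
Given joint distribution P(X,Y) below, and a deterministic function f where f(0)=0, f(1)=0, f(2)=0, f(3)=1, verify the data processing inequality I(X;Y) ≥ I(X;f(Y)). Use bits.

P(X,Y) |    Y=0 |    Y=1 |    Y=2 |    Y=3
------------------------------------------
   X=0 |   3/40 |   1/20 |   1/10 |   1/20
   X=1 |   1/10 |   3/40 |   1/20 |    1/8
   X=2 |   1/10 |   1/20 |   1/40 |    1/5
I(X;Y) = 0.1019, I(X;f(Y)) = 0.0634, inequality holds: 0.1019 ≥ 0.0634

Data Processing Inequality: For any Markov chain X → Y → Z, we have I(X;Y) ≥ I(X;Z).

Here Z = f(Y) is a deterministic function of Y, forming X → Y → Z.

Original I(X;Y) = 0.1019 bits

After applying f:
P(X,Z) where Z=f(Y):
- P(X,Z=0) = P(X,Y=0) + P(X,Y=1) + P(X,Y=2)
- P(X,Z=1) = P(X,Y=3)

I(X;Z) = I(X;f(Y)) = 0.0634 bits

Verification: 0.1019 ≥ 0.0634 ✓

Information cannot be created by processing; the function f can only lose information about X.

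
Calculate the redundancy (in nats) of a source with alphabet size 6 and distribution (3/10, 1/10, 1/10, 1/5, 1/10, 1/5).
0.0960 nats

Redundancy measures how far a source is from maximum entropy:
R = H_max - H(X)

Maximum entropy for 6 symbols: H_max = log_e(6) = 1.7918 nats
Actual entropy: H(X) = 1.6957 nats
Redundancy: R = 1.7918 - 1.6957 = 0.0960 nats

This redundancy represents potential for compression: the source could be compressed by 0.0960 nats per symbol.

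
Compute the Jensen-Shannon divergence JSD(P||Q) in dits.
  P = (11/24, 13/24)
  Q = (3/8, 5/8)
0.0016 dits

Jensen-Shannon divergence is:
JSD(P||Q) = 0.5 × D_KL(P||M) + 0.5 × D_KL(Q||M)
where M = 0.5 × (P + Q) is the mixture distribution.

M = 0.5 × (11/24, 13/24) + 0.5 × (3/8, 5/8) = (5/12, 7/12)

D_KL(P||M) = 0.0015 dits
D_KL(Q||M) = 0.0016 dits

JSD(P||Q) = 0.5 × 0.0015 + 0.5 × 0.0016 = 0.0016 dits

Unlike KL divergence, JSD is symmetric and bounded: 0 ≤ JSD ≤ log(2).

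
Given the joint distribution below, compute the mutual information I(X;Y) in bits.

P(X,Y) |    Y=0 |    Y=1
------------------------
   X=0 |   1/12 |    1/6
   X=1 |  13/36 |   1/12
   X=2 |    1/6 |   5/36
0.1213 bits

Mutual information: I(X;Y) = H(X) + H(Y) - H(X,Y)

Marginals:
P(X) = (1/4, 4/9, 11/36), H(X) = 1.5426 bits
P(Y) = (11/18, 7/18), H(Y) = 0.9641 bits

Joint entropy: H(X,Y) = 2.3854 bits

I(X;Y) = 1.5426 + 0.9641 - 2.3854 = 0.1213 bits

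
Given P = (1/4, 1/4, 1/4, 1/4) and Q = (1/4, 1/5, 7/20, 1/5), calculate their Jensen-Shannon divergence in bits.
0.0101 bits

Jensen-Shannon divergence is:
JSD(P||Q) = 0.5 × D_KL(P||M) + 0.5 × D_KL(Q||M)
where M = 0.5 × (P + Q) is the mixture distribution.

M = 0.5 × (1/4, 1/4, 1/4, 1/4) + 0.5 × (1/4, 1/5, 7/20, 1/5) = (1/4, 9/40, 3/10, 9/40)

D_KL(P||M) = 0.0102 bits
D_KL(Q||M) = 0.0099 bits

JSD(P||Q) = 0.5 × 0.0102 + 0.5 × 0.0099 = 0.0101 bits

Unlike KL divergence, JSD is symmetric and bounded: 0 ≤ JSD ≤ log(2).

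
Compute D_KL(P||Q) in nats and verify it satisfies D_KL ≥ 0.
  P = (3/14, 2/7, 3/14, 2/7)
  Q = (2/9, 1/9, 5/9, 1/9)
0.3278 nats

KL divergence satisfies the Gibbs inequality: D_KL(P||Q) ≥ 0 for all distributions P, Q.

D_KL(P||Q) = Σ p(x) log(p(x)/q(x))
Term by term:
  x=0: 3/14 × log_e[(3/14)/(2/9)] = -0.0078
  x=1: 2/7 × log_e[(2/7)/(1/9)] = 0.2698
  x=2: 3/14 × log_e[(3/14)/(5/9)] = -0.2041
  x=3: 2/7 × log_e[(2/7)/(1/9)] = 0.2698
D_KL(P||Q) = 0.3278 nats

D_KL(P||Q) = 0.3278 ≥ 0 ✓

This non-negativity is a fundamental property: relative entropy cannot be negative because it measures how different Q is from P.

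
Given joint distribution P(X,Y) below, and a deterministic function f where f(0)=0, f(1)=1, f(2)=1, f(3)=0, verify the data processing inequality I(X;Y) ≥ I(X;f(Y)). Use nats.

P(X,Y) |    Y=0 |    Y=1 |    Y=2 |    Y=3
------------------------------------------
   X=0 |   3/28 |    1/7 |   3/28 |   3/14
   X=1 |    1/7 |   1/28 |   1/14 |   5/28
I(X;Y) = 0.0320, I(X;f(Y)) = 0.0191, inequality holds: 0.0320 ≥ 0.0191

Data Processing Inequality: For any Markov chain X → Y → Z, we have I(X;Y) ≥ I(X;Z).

Here Z = f(Y) is a deterministic function of Y, forming X → Y → Z.

Original I(X;Y) = 0.0320 nats

After applying f:
P(X,Z) where Z=f(Y):
- P(X,Z=0) = P(X,Y=0) + P(X,Y=3)
- P(X,Z=1) = P(X,Y=1) + P(X,Y=2)

I(X;Z) = I(X;f(Y)) = 0.0191 nats

Verification: 0.0320 ≥ 0.0191 ✓

Information cannot be created by processing; the function f can only lose information about X.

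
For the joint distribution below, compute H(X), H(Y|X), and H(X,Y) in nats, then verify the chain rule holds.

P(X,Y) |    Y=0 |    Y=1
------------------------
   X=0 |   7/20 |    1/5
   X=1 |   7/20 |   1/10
H(X,Y) = 1.2870, H(X) = 0.6881, H(Y|X) = 0.5989 (all in nats)

Chain rule: H(X,Y) = H(X) + H(Y|X)

Left side — joint entropy directly:
H(X,Y) = -Σ p(x,y) log p(x,y) = 1.2870 nats

Right side — compute H(Y|X) from the conditional distributions:
P(X) = (11/20, 9/20), so H(X) = 0.6881 nats
H(Y|X) = Σ_x P(X=x) · H(Y|X=x):
  P(Y|X=0) = (7/11, 4/11), H(Y|X=0) = 0.6555, weight P(X=0) = 11/20
  P(Y|X=1) = (7/9, 2/9), H(Y|X=1) = 0.5297, weight P(X=1) = 9/20
H(Y|X) = 0.5989 nats

H(X) + H(Y|X) = 0.6881 + 0.5989 = 1.2870 nats

Both sides equal 1.2870 nats. ✓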